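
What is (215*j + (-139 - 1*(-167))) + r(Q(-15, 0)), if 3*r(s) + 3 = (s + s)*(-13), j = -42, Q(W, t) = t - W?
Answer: -9133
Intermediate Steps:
r(s) = -1 - 26*s/3 (r(s) = -1 + ((s + s)*(-13))/3 = -1 + ((2*s)*(-13))/3 = -1 + (-26*s)/3 = -1 - 26*s/3)
(215*j + (-139 - 1*(-167))) + r(Q(-15, 0)) = (215*(-42) + (-139 - 1*(-167))) + (-1 - 26*(0 - 1*(-15))/3) = (-9030 + (-139 + 167)) + (-1 - 26*(0 + 15)/3) = (-9030 + 28) + (-1 - 26/3*15) = -9002 + (-1 - 130) = -9002 - 131 = -9133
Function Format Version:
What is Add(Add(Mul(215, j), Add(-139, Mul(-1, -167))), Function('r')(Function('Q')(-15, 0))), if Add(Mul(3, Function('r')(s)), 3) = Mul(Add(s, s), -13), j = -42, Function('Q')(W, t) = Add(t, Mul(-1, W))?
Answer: -9133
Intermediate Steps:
Function('r')(s) = Add(-1, Mul(Rational(-26, 3), s)) (Function('r')(s) = Add(-1, Mul(Rational(1, 3), Mul(Add(s, s), -13))) = Add(-1, Mul(Rational(1, 3), Mul(Mul(2, s), -13))) = Add(-1, Mul(Rational(1, 3), Mul(-26, s))) = Add(-1, Mul(Rational(-26, 3), s)))
Add(Add(Mul(215, j), Add(-139, Mul(-1, -167))), Function('r')(Function('Q')(-15, 0))) = Add(Add(Mul(215, -42), Add(-139, Mul(-1, -167))), Add(-1, Mul(Rational(-26, 3), Add(0, Mul(-1, -15))))) = Add(Add(-9030, Add(-139, 167)), Add(-1, Mul(Rational(-26, 3), Add(0, 15)))) = Add(Add(-9030, 28), Add(-1, Mul(Rational(-26, 3), 15))) = Add(-9002, Add(-1, -130)) = Add(-9002, -131) = -9133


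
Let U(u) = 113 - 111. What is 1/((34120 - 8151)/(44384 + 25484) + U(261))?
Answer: 69868/165705 ≈ 0.42164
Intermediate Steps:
U(u) = 2
1/((34120 - 8151)/(44384 + 25484) + U(261)) = 1/((34120 - 8151)/(44384 + 25484) + 2) = 1/(25969/69868 + 2) = 1/(165705/69868) = 69868/165705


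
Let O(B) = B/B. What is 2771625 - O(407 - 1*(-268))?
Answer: 2771624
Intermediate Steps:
O(B) = 1
2771625 - O(407 - 1*(-268)) = 2771625 - 1*1 = 2771625 - 1 = 2771624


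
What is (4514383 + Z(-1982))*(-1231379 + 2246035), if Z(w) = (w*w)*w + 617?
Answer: -7895467705950208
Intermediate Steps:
Z(w) = 617 + w**3 (Z(w) = w**2*w + 617 = w**3 + 617 = 617 + w**3)
(4514383 + Z(-1982))*(-1231379 + 2246035) = (4514383 + (617 + (-1982)**3))*(-1231379 + 2246035) = (4514383 + (617 - 7785938168))*1014656 = (4514383 - 7785937551)*1014656 = -7781423168*1014656 = -7895467705950208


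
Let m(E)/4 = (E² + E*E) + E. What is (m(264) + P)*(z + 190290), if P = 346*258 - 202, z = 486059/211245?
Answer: 5207207010905642/42249 ≈ 1.2325e+11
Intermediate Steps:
z = 486059/211245 (z = 486059*(1/211245) = 486059/211245 ≈ 2.3009)
P = 89066 (P = 89268 - 202 = 89066)
m(E) = 4*E + 8*E² (m(E) = 4*((E² + E*E) + E) = 4*((E² + E²) + E) = 4*(2*E² + E) = 4*(E + 2*E²) = 4*E + 8*E²)
(m(264) + P)*(z + 190290) = (4*264*(1 + 2*264) + 89066)*(486059/211245 + 190290) = (4*264*(1 + 528) + 89066)*(40198297109/211245) = (4*264*529 + 89066)*(40198297109/211245) = (558624 + 89066)*(40198297109/211245) = 647690*(40198297109/211245) = 5207207010905642/42249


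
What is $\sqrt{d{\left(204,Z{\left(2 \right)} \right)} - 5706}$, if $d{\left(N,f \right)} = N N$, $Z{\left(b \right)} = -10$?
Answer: $3 \sqrt{3990} \approx 189.5$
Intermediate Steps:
$d{\left(N,f \right)} = N^{2}$
$\sqrt{d{\left(204,Z{\left(2 \right)} \right)} - 5706} = \sqrt{204^{2} - 5706} = \sqrt{41616 - 5706} = \sqrt{35910} = 3 \sqrt{3990}$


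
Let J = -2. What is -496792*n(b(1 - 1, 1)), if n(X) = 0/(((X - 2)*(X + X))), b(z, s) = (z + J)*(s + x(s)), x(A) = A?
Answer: 0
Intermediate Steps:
b(z, s) = 2*s*(-2 + z) (b(z, s) = (z - 2)*(s + s) = (-2 + z)*(2*s) = 2*s*(-2 + z))
n(X) = 0 (n(X) = 0/(((-2 + X)*(2*X))) = 0/((2*X*(-2 + X))) = 0*(1/(2*X*(-2 + X))) = 0)
-496792*n(b(1 - 1, 1)) = -496792*0 = 0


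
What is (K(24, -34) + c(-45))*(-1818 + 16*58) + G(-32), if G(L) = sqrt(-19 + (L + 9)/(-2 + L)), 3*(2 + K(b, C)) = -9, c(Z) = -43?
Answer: 42720 + I*sqrt(21182)/34 ≈ 42720.0 + 4.2806*I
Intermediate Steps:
K(b, C) = -5 (K(b, C) = -2 + (1/3)*(-9) = -2 - 3 = -5)
G(L) = sqrt(-19 + (9 + L)/(-2 + L))
(K(24, -34) + c(-45))*(-1818 + 16*58) + G(-32) = (-5 - 43)*(-1818 + 16*58) + sqrt((47 - 18*(-32))/(-2 - 32)) = -48*(-1818 + 928) + sqrt((47 + 576)/(-34)) = -48*(-890) + sqrt(-1/34*623) = 42720 + sqrt(-623/34) = 42720 + I*sqrt(21182)/34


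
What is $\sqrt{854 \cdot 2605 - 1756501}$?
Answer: $\sqrt{468169} \approx 684.23$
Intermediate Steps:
$\sqrt{854 \cdot 2605 - 1756501} = \sqrt{2224670 - 1756501} = \sqrt{468169}$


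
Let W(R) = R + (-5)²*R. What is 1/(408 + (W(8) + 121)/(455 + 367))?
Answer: 822/335705 ≈ 0.0024486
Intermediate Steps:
W(R) = 26*R (W(R) = R + 25*R = 26*R)
1/(408 + (W(8) + 121)/(455 + 367)) = 1/(408 + (26*8 + 121)/(455 + 367)) = 1/(408 + (208 + 121)/822) = 1/(408 + 329*(1/822)) = 1/(408 + 329/822) = 1/(335705/822) = 822/335705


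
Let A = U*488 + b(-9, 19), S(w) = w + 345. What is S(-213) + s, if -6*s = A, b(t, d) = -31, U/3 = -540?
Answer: 791383/6 ≈ 1.3190e+5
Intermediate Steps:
U = -1620 (U = 3*(-540) = -1620)
S(w) = 345 + w
A = -790591 (A = -1620*488 - 31 = -790560 - 31 = -790591)
s = 790591/6 (s = -⅙*(-790591) = 790591/6 ≈ 1.3177e+5)
S(-213) + s = (345 - 213) + 790591/6 = 132 + 790591/6 = 791383/6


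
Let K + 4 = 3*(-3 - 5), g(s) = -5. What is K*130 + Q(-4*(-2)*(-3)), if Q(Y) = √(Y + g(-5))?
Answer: -3640 + I*√29 ≈ -3640.0 + 5.3852*I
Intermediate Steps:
K = -28 (K = -4 + 3*(-3 - 5) = -4 + 3*(-8) = -4 - 24 = -28)
Q(Y) = √(-5 + Y) (Q(Y) = √(Y - 5) = √(-5 + Y))
K*130 + Q(-4*(-2)*(-3)) = -28*130 + √(-5 - 4*(-2)*(-3)) = -3640 + √(-5 + 8*(-3)) = -3640 + √(-5 - 24) = -3640 + √(-29) = -3640 + I*√29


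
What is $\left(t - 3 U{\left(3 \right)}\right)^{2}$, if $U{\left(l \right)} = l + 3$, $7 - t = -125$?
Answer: $12996$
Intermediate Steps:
$t = 132$ ($t = 7 - -125 = 7 + 125 = 132$)
$U{\left(l \right)} = 3 + l$
$\left(t - 3 U{\left(3 \right)}\right)^{2} = \left(132 - 3 \left(3 + 3\right)\right)^{2} = \left(132 - 18\right)^{2} = 114^{2} = 12996$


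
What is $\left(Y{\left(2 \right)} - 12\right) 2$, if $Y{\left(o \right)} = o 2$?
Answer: $-16$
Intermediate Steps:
$Y{\left(o \right)} = 2 o$
$\left(Y{\left(2 \right)} - 12\right) 2 = \left(2 \cdot 2 - 12\right) 2 = \left(4 - 12\right) 2 = \left(-8\right) 2 = -16$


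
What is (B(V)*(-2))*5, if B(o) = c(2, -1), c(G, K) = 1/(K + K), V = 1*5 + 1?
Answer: 5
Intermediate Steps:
V = 6 (V = 5 + 1 = 6)
c(G, K) = 1/(2*K)
B(o) = -½ (B(o) = (½)/(-1) = (½)*(-1) = -½)
(B(V)*(-2))*5 = -½*(-2)*5 = 1*5 = 5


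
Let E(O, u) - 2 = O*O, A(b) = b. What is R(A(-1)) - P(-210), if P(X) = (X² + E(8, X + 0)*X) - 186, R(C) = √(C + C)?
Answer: -30054 + I*√2 ≈ -30054.0 + 1.4142*I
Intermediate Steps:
R(C) = √2*√C (R(C) = √(2*C) = √2*√C)
E(O, u) = 2 + O² (E(O, u) = 2 + O*O = 2 + O²)
P(X) = -186 + X² + 66*X (P(X) = (X² + (2 + 8²)*X) - 186 = (X² + (2 + 64)*X) - 186 = (X² + 66*X) - 186 = -186 + X² + 66*X)
R(A(-1)) - P(-210) = √2*√(-1) - (-186 + (-210)² + 66*(-210)) = √2*I - (-186 + 44100 - 13860) = I*√2 - 1*30054 = I*√2 - 30054 = -30054 + I*√2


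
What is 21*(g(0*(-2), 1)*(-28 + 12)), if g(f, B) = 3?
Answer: -1008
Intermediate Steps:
21*(g(0*(-2), 1)*(-28 + 12)) = 21*(3*(-28 + 12)) = 21*(3*(-16)) = 21*(-48) = -1008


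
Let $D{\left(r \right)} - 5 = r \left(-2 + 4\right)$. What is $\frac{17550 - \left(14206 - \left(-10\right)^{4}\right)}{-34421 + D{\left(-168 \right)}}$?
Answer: $- \frac{139}{362} \approx -0.38398$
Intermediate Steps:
$D{\left(r \right)} = 5 + 2 r$ ($D{\left(r \right)} = 5 + r \left(-2 + 4\right) = 5 + r 2 = 5 + 2 r$)
$\frac{17550 - \left(14206 - \left(-10\right)^{4}\right)}{-34421 + D{\left(-168 \right)}} = \frac{17550 - \left(14206 - \left(-10\right)^{4}\right)}{-34421 + \left(5 + 2 \left(-168\right)\right)} = \frac{17550 + \left(-14206 + 10000\right)}{-34421 + \left(5 - 336\right)} = \frac{17550 - 4206}{-34421 - 331} = \frac{13344}{-34752} = 13344 \left(- \frac{1}{34752}\right) = - \frac{139}{362}$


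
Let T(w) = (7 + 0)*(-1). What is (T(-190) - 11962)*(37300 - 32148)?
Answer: -61664288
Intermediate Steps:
T(w) = -7 (T(w) = 7*(-1) = -7)
(T(-190) - 11962)*(37300 - 32148) = (-7 - 11962)*(37300 - 32148) = -11969*5152 = -61664288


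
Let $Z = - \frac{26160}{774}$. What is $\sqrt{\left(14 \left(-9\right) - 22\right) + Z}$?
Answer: $\frac{2 i \sqrt{756327}}{129} \approx 13.483 i$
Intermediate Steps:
$Z = - \frac{4360}{129}$ ($Z = \left(-26160\right) \frac{1}{774} = - \frac{4360}{129} \approx -33.798$)
$\sqrt{\left(14 \left(-9\right) - 22\right) + Z} = \sqrt{\left(14 \left(-9\right) - 22\right) - \frac{4360}{129}} = \sqrt{\left(-126 - 22\right) - \frac{4360}{129}} = \sqrt{-148 - \frac{4360}{129}} = \sqrt{- \frac{23452}{129}} = \frac{2 i \sqrt{756327}}{129}$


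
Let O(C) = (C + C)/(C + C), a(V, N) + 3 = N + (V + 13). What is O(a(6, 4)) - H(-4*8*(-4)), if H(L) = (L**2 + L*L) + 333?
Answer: -33100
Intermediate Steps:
a(V, N) = 10 + N + V (a(V, N) = -3 + (N + (V + 13)) = -3 + (N + (13 + V)) = -3 + (13 + N + V) = 10 + N + V)
H(L) = 333 + 2*L**2 (H(L) = (L**2 + L**2) + 333 = 2*L**2 + 333 = 333 + 2*L**2)
O(C) = 1 (O(C) = (2*C)/((2*C)) = (2*C)*(1/(2*C)) = 1)
O(a(6, 4)) - H(-4*8*(-4)) = 1 - (333 + 2*(-4*8*(-4))**2) = 1 - (333 + 2*(-32*(-4))**2) = 1 - (333 + 2*128**2) = 1 - (333 + 2*16384) = 1 - (333 + 32768) = 1 - 1*33101 = 1 - 33101 = -33100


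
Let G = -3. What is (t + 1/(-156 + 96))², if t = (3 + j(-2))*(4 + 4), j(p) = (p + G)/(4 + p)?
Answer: 57121/3600 ≈ 15.867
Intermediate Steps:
j(p) = (-3 + p)/(4 + p) (j(p) = (p - 3)/(4 + p) = (-3 + p)/(4 + p))
t = 4 (t = (3 + (-3 - 2)/(4 - 2))*(4 + 4) = (3 - 5/2)*8 = (½)*8 = 4)
(t + 1/(-156 + 96))² = (4 + 1/(-156 + 96))² = (4 + 1/(-60))² = (4 - 1/60)² = (239/60)² = 57121/3600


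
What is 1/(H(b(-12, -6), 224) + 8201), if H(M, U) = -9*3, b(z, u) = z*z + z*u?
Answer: 1/8174 ≈ 0.00012234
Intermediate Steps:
b(z, u) = z² + u*z
H(M, U) = -27
1/(H(b(-12, -6), 224) + 8201) = 1/(-27 + 8201) = 1/8174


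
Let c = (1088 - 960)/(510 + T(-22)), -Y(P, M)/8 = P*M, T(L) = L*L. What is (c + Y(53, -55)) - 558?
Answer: 11312778/497 ≈ 22762.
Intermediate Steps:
T(L) = L²
Y(P, M) = -8*M*P (Y(P, M) = -8*P*M = -8*M*P)
c = 64/497 (c = (1088 - 960)/(510 + (-22)²) = 128/(510 + 484) = 128/994 = 128*(1/994) = 64/497 ≈ 0.12877)
(c + Y(53, -55)) - 558 = (64/497 - 8*(-55)*53) - 558 = (64/497 + 23320) - 558 = 11590104/497 - 558 = 11312778/497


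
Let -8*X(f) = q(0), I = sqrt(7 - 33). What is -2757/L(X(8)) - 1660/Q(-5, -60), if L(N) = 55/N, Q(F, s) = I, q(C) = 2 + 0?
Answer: 2757/220 + 830*I*sqrt(26)/13 ≈ 12.532 + 325.55*I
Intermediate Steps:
q(C) = 2
I = I*sqrt(26) (I = sqrt(-26) = I*sqrt(26) ≈ 5.099*I)
X(f) = -1/4 (X(f) = -1/8*2 = -1/4)
Q(F, s) = I*sqrt(26)
-2757/L(X(8)) - 1660/Q(-5, -60) = -2757/(55/(-1/4)) - 1660*(-I*sqrt(26)/26) = -2757/(55*(-4)) - (-830)*I*sqrt(26)/13 = -2757/(-220) + 830*I*sqrt(26)/13 = -2757*(-1/220) + 830*I*sqrt(26)/13 = 2757/220 + 830*I*sqrt(26)/13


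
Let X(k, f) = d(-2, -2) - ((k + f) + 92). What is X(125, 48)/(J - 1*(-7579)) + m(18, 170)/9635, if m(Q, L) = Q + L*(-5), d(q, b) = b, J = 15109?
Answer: -21448961/218598880 ≈ -0.098120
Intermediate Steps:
m(Q, L) = Q - 5*L
X(k, f) = -94 - f - k (X(k, f) = -2 - ((k + f) + 92) = -2 - ((f + k) + 92) = -2 - (92 + f + k) = -2 + (-92 - f - k) = -94 - f - k)
X(125, 48)/(J - 1*(-7579)) + m(18, 170)/9635 = (-94 - 1*48 - 1*125)/(15109 - 1*(-7579)) + (18 - 5*170)/9635 = (-94 - 48 - 125)/(15109 + 7579) + (18 - 850)*(1/9635) = -267/22688 - 832*1/9635 = -267*1/22688 - 832/9635 = -267/22688 - 832/9635 = -21448961/218598880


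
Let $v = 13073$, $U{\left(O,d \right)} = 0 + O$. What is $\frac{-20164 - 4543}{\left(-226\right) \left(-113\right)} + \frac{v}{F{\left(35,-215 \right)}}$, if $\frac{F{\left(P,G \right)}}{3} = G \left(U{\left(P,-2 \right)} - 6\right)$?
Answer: $- \frac{796002709}{477688290} \approx -1.6664$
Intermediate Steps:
$U{\left(O,d \right)} = O$
$F{\left(P,G \right)} = 3 G \left(-6 + P\right)$ ($F{\left(P,G \right)} = 3 G \left(P - 6\right) = 3 G \left(-6 + P\right)$)
$\frac{-20164 - 4543}{\left(-226\right) \left(-113\right)} + \frac{v}{F{\left(35,-215 \right)}} = \frac{-20164 - 4543}{\left(-226\right) \left(-113\right)} + \frac{13073}{3 \left(-215\right) \left(-6 + 35\right)} = \frac{-20164 - 4543}{25538} + \frac{13073}{3 \left(-215\right) 29} = \left(-24707\right) \frac{1}{25538} + \frac{13073}{-18705} = - \frac{24707}{25538} + 13073 \left(- \frac{1}{18705}\right) = - \frac{24707}{25538} - \frac{13073}{18705} = - \frac{796002709}{477688290}$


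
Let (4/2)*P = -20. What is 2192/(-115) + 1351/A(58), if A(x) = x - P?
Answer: 6309/7820 ≈ 0.80678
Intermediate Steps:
P = -10 (P = (½)*(-20) = -10)
A(x) = 10 + x (A(x) = x - 1*(-10) = x + 10 = 10 + x)
2192/(-115) + 1351/A(58) = 2192/(-115) + 1351/(10 + 58) = 2192*(-1/115) + 1351/68 = -2192/115 + 1351*(1/68) = -2192/115 + 1351/68 = 6309/7820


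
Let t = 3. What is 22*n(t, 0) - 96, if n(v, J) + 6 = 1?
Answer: -206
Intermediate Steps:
n(v, J) = -5 (n(v, J) = -6 + 1 = -5)
22*n(t, 0) - 96 = 22*(-5) - 96 = -110 - 96 = -206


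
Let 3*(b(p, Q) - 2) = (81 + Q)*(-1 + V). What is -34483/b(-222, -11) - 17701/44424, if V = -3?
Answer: 2295384151/6086088 ≈ 377.15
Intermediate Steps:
b(p, Q) = -106 - 4*Q/3 (b(p, Q) = 2 + ((81 + Q)*(-1 - 3))/3 = 2 + ((81 + Q)*(-4))/3 = 2 + (-324 - 4*Q)/3 = 2 + (-108 - 4*Q/3) = -106 - 4*Q/3)
-34483/b(-222, -11) - 17701/44424 = -34483/(-106 - 4/3*(-11)) - 17701/44424 = -34483/(-106 + 44/3) - 17701*1/44424 = -34483/(-274/3) - 17701/44424 = -34483*(-3/274) - 17701/44424 = 103449/274 - 17701/44424 = 2295384151/6086088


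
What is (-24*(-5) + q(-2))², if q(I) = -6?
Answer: 12996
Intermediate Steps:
(-24*(-5) + q(-2))² = (-24*(-5) - 6)² = (120 - 6)² = 114² = 12996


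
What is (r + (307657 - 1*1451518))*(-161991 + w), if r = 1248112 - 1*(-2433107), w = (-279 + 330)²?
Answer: -404429491620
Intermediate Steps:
w = 2601 (w = 51² = 2601)
r = 3681219 (r = 1248112 + 2433107 = 3681219)
(r + (307657 - 1*1451518))*(-161991 + w) = (3681219 + (307657 - 1*1451518))*(-161991 + 2601) = (3681219 + (307657 - 1451518))*(-159390) = (3681219 - 1143861)*(-159390) = 2537358*(-159390) = -404429491620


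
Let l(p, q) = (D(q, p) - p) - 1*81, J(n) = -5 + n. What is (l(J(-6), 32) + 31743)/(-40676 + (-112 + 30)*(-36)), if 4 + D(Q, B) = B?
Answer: -15829/18862 ≈ -0.83920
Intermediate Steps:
D(Q, B) = -4 + B
l(p, q) = -85 (l(p, q) = ((-4 + p) - p) - 1*81 = -4 - 81 = -85)
(l(J(-6), 32) + 31743)/(-40676 + (-112 + 30)*(-36)) = (-85 + 31743)/(-40676 + (-112 + 30)*(-36)) = 31658/(-40676 - 82*(-36)) = 31658/(-40676 + 2952) = 31658/(-37724) = 31658*(-1/37724) = -15829/18862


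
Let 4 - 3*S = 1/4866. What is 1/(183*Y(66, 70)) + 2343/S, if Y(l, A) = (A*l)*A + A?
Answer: 2024653675280603/1152112479630 ≈ 1757.3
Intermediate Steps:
Y(l, A) = A + l*A² (Y(l, A) = l*A² + A = A + l*A²)
S = 19463/14598 (S = 4/3 - ⅓/4866 = 4/3 - ⅓*1/4866 = 4/3 - 1/14598 = 19463/14598 ≈ 1.3333)
1/(183*Y(66, 70)) + 2343/S = 1/(183*((70*(1 + 70*66)))) + 2343/(19463/14598) = 1/(183*((70*(1 + 4620)))) + 2343*(14598/19463) = 1/(183*((70*4621))) + 34203114/19463 = (1/183)/323470 + 34203114/19463 = (1/183)*(1/323470) + 34203114/19463 = 1/59195010 + 34203114/19463 = 2024653675280603/1152112479630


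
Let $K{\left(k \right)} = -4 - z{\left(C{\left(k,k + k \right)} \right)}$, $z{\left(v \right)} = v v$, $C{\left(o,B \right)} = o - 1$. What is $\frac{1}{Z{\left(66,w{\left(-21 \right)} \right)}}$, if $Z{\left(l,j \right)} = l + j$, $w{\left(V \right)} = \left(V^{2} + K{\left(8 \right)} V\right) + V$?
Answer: $\frac{1}{1599} \approx 0.00062539$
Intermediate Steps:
$C{\left(o,B \right)} = -1 + o$
$z{\left(v \right)} = v^{2}$
$K{\left(k \right)} = -4 - \left(-1 + k\right)^{2}$
$w{\left(V \right)} = V^{2} - 52 V$ ($w{\left(V \right)} = \left(V^{2} + \left(-4 - \left(-1 + 8\right)^{2}\right) V\right) + V = \left(V^{2} + \left(-4 - 7^{2}\right) V\right) + V = \left(V^{2} + \left(-4 - 49\right) V\right) + V = \left(V^{2} - 53 V\right) + V = V^{2} - 52 V$)
$Z{\left(l,j \right)} = j + l$
$\frac{1}{Z{\left(66,w{\left(-21 \right)} \right)}} = \frac{1}{- 21 \left(-52 - 21\right) + 66} = \frac{1}{\left(-21\right) \left(-73\right) + 66} = \frac{1}{1533 + 66} = \frac{1}{1599}$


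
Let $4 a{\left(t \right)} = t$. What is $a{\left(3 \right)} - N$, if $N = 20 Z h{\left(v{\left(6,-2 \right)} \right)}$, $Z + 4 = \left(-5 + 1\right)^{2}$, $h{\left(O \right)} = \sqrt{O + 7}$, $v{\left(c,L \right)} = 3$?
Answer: $\frac{3}{4} - 240 \sqrt{10} \approx -758.2$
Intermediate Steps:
$a{\left(t \right)} = \frac{t}{4}$
$h{\left(O \right)} = \sqrt{7 + O}$
$Z = 12$ ($Z = -4 + \left(-5 + 1\right)^{2} = -4 + \left(-4\right)^{2} = -4 + 16 = 12$)
$N = 240 \sqrt{10}$ ($N = 20 \cdot 12 \sqrt{7 + 3} = 240 \sqrt{10} \approx 758.95$)
$a{\left(3 \right)} - N = \frac{1}{4} \cdot 3 - 240 \sqrt{10} = \frac{3}{4} - 240 \sqrt{10}$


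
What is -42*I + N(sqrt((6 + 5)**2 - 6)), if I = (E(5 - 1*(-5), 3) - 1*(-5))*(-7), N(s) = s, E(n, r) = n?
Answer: 4410 + sqrt(115) ≈ 4420.7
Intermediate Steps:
I = -105 (I = ((5 - 1*(-5)) - 1*(-5))*(-7) = ((5 + 5) + 5)*(-7) = (10 + 5)*(-7) = 15*(-7) = -105)
-42*I + N(sqrt((6 + 5)**2 - 6)) = -42*(-105) + sqrt((6 + 5)**2 - 6) = 4410 + sqrt(11**2 - 6) = 4410 + sqrt(121 - 6) = 4410 + sqrt(115)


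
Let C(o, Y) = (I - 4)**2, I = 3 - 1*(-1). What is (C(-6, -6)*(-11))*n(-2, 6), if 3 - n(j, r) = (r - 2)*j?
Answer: 0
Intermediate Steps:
n(j, r) = 3 - j*(-2 + r) (n(j, r) = 3 - (r - 2)*j = 3 - (-2 + r)*j = 3 - j*(-2 + r))
I = 4 (I = 3 + 1 = 4)
C(o, Y) = 0 (C(o, Y) = (4 - 4)**2 = 0**2 = 0)
(C(-6, -6)*(-11))*n(-2, 6) = (0*(-11))*(3 + 2*(-2) - 1*(-2)*6) = 0*(3 - 4 + 12) = 0*11 = 0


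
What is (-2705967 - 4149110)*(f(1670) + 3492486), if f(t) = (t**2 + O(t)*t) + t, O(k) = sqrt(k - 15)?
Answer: -43070832675312 - 11447978590*sqrt(1655) ≈ -4.3537e+13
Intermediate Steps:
O(k) = sqrt(-15 + k)
f(t) = t + t**2 + t*sqrt(-15 + t) (f(t) = (t**2 + sqrt(-15 + t)*t) + t = (t**2 + t*sqrt(-15 + t)) + t = t + t**2 + t*sqrt(-15 + t))
(-2705967 - 4149110)*(f(1670) + 3492486) = (-2705967 - 4149110)*(1670*(1 + 1670 + sqrt(-15 + 1670)) + 3492486) = -6855077*(1670*(1 + 1670 + sqrt(1655)) + 3492486) = -6855077*(1670*(1671 + sqrt(1655)) + 3492486) = -6855077*((2790570 + 1670*sqrt(1655)) + 3492486) = -6855077*(6283056 + 1670*sqrt(1655)) = -43070832675312 - 11447978590*sqrt(1655)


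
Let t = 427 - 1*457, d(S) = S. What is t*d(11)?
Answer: -330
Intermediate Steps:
t = -30 (t = 427 - 457 = -30)
t*d(11) = -30*11 = -330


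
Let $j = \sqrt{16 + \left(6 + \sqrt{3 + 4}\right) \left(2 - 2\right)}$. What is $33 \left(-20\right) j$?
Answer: $-2640$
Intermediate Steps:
$j = 4$ ($j = \sqrt{16 + \left(6 + \sqrt{7}\right) 0} = \sqrt{16 + 0} = \sqrt{16} = 4$)
$33 \left(-20\right) j = 33 \left(-20\right) 4 = \left(-660\right) 4 = -2640$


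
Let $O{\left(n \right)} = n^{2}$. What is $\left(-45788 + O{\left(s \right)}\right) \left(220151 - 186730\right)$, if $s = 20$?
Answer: $-1516912348$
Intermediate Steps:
$\left(-45788 + O{\left(s \right)}\right) \left(220151 - 186730\right) = \left(-45788 + 20^{2}\right) \left(220151 - 186730\right) = \left(-45788 + 400\right) 33421 = \left(-45388\right) 33421 = -1516912348$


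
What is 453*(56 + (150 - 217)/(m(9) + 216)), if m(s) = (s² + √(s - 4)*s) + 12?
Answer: 266945501/10564 + 30351*√5/10564 ≈ 25276.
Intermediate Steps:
m(s) = 12 + s² + s*√(-4 + s) (m(s) = (s² + √(-4 + s)*s) + 12 = (s² + s*√(-4 + s)) + 12 = 12 + s² + s*√(-4 + s))
453*(56 + (150 - 217)/(m(9) + 216)) = 453*(56 + (150 - 217)/((12 + 9² + 9*√(-4 + 9)) + 216)) = 453*(56 - 67/((12 + 81 + 9*√5) + 216)) = 453*(56 - 67/((93 + 9*√5) + 216)) = 453*(56 - 67/(309 + 9*√5)) = 25368 - 30351/(309 + 9*√5)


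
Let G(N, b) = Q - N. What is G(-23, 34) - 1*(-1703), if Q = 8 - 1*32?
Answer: 1702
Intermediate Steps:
Q = -24 (Q = 8 - 32 = -24)
G(N, b) = -24 - N
G(-23, 34) - 1*(-1703) = (-24 - 1*(-23)) - 1*(-1703) = (-24 + 23) + 1703 = -1 + 1703 = 1702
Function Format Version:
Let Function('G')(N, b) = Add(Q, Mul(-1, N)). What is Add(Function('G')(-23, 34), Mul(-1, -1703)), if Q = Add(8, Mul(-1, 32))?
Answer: 1702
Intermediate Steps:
Q = -24 (Q = Add(8, -32) = -24)
Function('G')(N, b) = Add(-24, Mul(-1, N))
Add(Function('G')(-23, 34), Mul(-1, -1703)) = Add(Add(-24, Mul(-1, -23)), Mul(-1, -1703)) = Add(Add(-24, 23), 1703) = Add(-1, 1703) = 1702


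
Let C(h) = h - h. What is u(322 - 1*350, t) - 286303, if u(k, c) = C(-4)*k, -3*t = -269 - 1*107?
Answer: -286303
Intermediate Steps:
C(h) = 0
t = 376/3 (t = -(-269 - 1*107)/3 = -(-269 - 107)/3 = -⅓*(-376) = 376/3 ≈ 125.33)
u(k, c) = 0 (u(k, c) = 0*k = 0)
u(322 - 1*350, t) - 286303 = 0 - 286303 = -286303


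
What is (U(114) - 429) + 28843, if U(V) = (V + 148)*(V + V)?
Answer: 88150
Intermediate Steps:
U(V) = 2*V*(148 + V) (U(V) = (148 + V)*(2*V) = 2*V*(148 + V))
(U(114) - 429) + 28843 = (2*114*(148 + 114) - 429) + 28843 = (2*114*262 - 429) + 28843 = (59736 - 429) + 28843 = 59307 + 28843 = 88150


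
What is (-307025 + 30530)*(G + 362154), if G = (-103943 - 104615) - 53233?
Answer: -27749867685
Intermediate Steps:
G = -261791 (G = -208558 - 53233 = -261791)
(-307025 + 30530)*(G + 362154) = (-307025 + 30530)*(-261791 + 362154) = -276495*100363 = -27749867685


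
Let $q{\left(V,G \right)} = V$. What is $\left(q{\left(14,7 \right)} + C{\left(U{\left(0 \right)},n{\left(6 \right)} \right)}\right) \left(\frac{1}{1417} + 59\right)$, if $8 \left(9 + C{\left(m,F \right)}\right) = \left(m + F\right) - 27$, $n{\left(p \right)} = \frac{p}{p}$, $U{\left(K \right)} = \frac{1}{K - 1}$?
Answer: $\frac{20901}{218} \approx 95.876$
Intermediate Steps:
$U{\left(K \right)} = \frac{1}{-1 + K}$
$n{\left(p \right)} = 1$
$C{\left(m,F \right)} = - \frac{99}{8} + \frac{F}{8} + \frac{m}{8}$ ($C{\left(m,F \right)} = -9 + \frac{\left(m + F\right) - 27}{8} = -9 + \frac{\left(F + m\right) - 27}{8} = -9 + \frac{-27 + F + m}{8} = -9 + \left(- \frac{27}{8} + \frac{F}{8} + \frac{m}{8}\right) = - \frac{99}{8} + \frac{F}{8} + \frac{m}{8}$)
$\left(q{\left(14,7 \right)} + C{\left(U{\left(0 \right)},n{\left(6 \right)} \right)}\right) \left(\frac{1}{1417} + 59\right) = \left(14 + \left(- \frac{99}{8} + \frac{1}{8} \cdot 1 + \frac{1}{8 \left(-1 + 0\right)}\right)\right) \left(\frac{1}{1417} + 59\right) = \left(14 + \left(- \frac{99}{8} + \frac{1}{8} + \frac{1}{8 \left(-1\right)}\right)\right) \left(\frac{1}{1417} + 59\right) = \left(14 + \left(- \frac{99}{8} + \frac{1}{8} + \frac{1}{8} \left(-1\right)\right)\right) \frac{83604}{1417} = \left(14 - \frac{99}{8}\right) \frac{83604}{1417} = \frac{13}{8} \cdot \frac{83604}{1417} = \frac{20901}{218}$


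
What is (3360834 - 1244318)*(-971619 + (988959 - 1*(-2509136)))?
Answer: 5347326877616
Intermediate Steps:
(3360834 - 1244318)*(-971619 + (988959 - 1*(-2509136))) = 2116516*(-971619 + (988959 + 2509136)) = 2116516*(-971619 + 3498095) = 2116516*2526476 = 5347326877616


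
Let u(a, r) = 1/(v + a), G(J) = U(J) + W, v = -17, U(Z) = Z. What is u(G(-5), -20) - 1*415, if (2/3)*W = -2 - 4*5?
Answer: -22826/55 ≈ -415.02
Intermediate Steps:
W = -33 (W = 3*(-2 - 4*5)/2 = 3*(-2 - 20)/2 = (3/2)*(-22) = -33)
G(J) = -33 + J (G(J) = J - 33 = -33 + J)
u(a, r) = 1/(-17 + a)
u(G(-5), -20) - 1*415 = 1/(-17 + (-33 - 5)) - 1*415 = 1/(-17 - 38) - 415 = 1/(-55) - 415 = -1/55 - 415 = -22826/55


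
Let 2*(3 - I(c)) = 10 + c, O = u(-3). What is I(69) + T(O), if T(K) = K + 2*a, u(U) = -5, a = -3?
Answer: -95/2 ≈ -47.500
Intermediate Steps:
O = -5
I(c) = -2 - c/2 (I(c) = 3 - (10 + c)/2 = 3 + (-5 - c/2) = -2 - c/2)
T(K) = -6 + K (T(K) = K + 2*(-3) = K - 6 = -6 + K)
I(69) + T(O) = (-2 - ½*69) + (-6 - 5) = (-2 - 69/2) - 11 = -73/2 - 11 = -95/2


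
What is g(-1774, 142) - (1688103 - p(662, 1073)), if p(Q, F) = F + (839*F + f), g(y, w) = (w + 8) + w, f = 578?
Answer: -785913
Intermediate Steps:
g(y, w) = 8 + 2*w (g(y, w) = (8 + w) + w = 8 + 2*w)
p(Q, F) = 578 + 840*F (p(Q, F) = F + (839*F + 578) = F + (578 + 839*F) = 578 + 840*F)
g(-1774, 142) - (1688103 - p(662, 1073)) = (8 + 2*142) - (1688103 - (578 + 840*1073)) = (8 + 284) - (1688103 - (578 + 901320)) = 292 - (1688103 - 1*901898) = 292 - (1688103 - 901898) = 292 - 1*786205 = 292 - 786205 = -785913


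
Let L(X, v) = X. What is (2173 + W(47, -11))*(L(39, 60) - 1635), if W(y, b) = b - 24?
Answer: -3412248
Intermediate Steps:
W(y, b) = -24 + b
(2173 + W(47, -11))*(L(39, 60) - 1635) = (2173 + (-24 - 11))*(39 - 1635) = (2173 - 35)*(-1596) = 2138*(-1596) = -3412248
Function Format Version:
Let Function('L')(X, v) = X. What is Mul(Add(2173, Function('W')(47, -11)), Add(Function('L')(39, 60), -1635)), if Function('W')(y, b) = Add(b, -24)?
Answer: -3412248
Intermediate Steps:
Function('W')(y, b) = Add(-24, b)
Mul(Add(2173, Function('W')(47, -11)), Add(Function('L')(39, 60), -1635)) = Mul(Add(2173, Add(-24, -11)), Add(39, -1635)) = Mul(Add(2173, -35), -1596) = Mul(2138, -1596) = -3412248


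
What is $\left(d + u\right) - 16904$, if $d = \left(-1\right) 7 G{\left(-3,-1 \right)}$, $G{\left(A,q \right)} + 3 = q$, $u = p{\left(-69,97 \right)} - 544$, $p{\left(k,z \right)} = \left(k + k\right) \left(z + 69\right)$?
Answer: $-40328$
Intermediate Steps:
$p{\left(k,z \right)} = 2 k \left(69 + z\right)$
$u = -23452$ ($u = 2 \left(-69\right) \left(69 + 97\right) - 544 = 2 \left(-69\right) 166 - 544 = -22908 - 544 = -23452$)
$G{\left(A,q \right)} = -3 + q$
$d = 28$ ($d = \left(-1\right) 7 \left(-3 - 1\right) = \left(-7\right) \left(-4\right) = 28$)
$\left(d + u\right) - 16904 = \left(28 - 23452\right) - 16904 = -23424 - 16904 = -40328$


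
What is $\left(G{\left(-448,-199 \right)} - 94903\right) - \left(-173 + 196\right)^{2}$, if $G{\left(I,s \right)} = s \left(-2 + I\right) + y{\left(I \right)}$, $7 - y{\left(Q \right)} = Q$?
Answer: $-5427$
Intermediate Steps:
$y{\left(Q \right)} = 7 - Q$
$G{\left(I,s \right)} = 7 - I + s \left(-2 + I\right)$ ($G{\left(I,s \right)} = s \left(-2 + I\right) - \left(-7 + I\right) = 7 - I + s \left(-2 + I\right)$)
$\left(G{\left(-448,-199 \right)} - 94903\right) - \left(-173 + 196\right)^{2} = \left(\left(7 - -448 - -398 - -89152\right) - 94903\right) - \left(-173 + 196\right)^{2} = \left(\left(7 + 448 + 398 + 89152\right) - 94903\right) - 23^{2} = \left(90005 - 94903\right) - 529 = -4898 - 529 = -5427$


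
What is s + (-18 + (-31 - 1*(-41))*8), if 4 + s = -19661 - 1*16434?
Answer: -36037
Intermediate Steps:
s = -36099 (s = -4 + (-19661 - 1*16434) = -4 + (-19661 - 16434) = -4 - 36095 = -36099)
s + (-18 + (-31 - 1*(-41))*8) = -36099 + (-18 + (-31 - 1*(-41))*8) = -36099 + (-18 + (-31 + 41)*8) = -36099 + (-18 + 10*8) = -36099 + (-18 + 80) = -36099 + 62 = -36037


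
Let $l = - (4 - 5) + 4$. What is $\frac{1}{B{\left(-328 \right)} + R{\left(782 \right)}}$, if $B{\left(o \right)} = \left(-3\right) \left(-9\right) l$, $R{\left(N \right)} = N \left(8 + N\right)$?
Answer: $\frac{1}{617915} \approx 1.6183 \cdot 10^{-6}$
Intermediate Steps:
$l = 5$ ($l = \left(-1\right) \left(-1\right) + 4 = 1 + 4 = 5$)
$B{\left(o \right)} = 135$ ($B{\left(o \right)} = \left(-3\right) \left(-9\right) 5 = 27 \cdot 5 = 135$)
$\frac{1}{B{\left(-328 \right)} + R{\left(782 \right)}} = \frac{1}{135 + 782 \left(8 + 782\right)} = \frac{1}{135 + 782 \cdot 790} = \frac{1}{135 + 617780} = \frac{1}{617915}$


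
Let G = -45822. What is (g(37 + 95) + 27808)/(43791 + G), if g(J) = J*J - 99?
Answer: -45133/2031 ≈ -22.222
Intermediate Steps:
g(J) = -99 + J² (g(J) = J² - 99 = -99 + J²)
(g(37 + 95) + 27808)/(43791 + G) = ((-99 + (37 + 95)²) + 27808)/(43791 - 45822) = ((-99 + 132²) + 27808)/(-2031) = ((-99 + 17424) + 27808)*(-1/2031) = (17325 + 27808)*(-1/2031) = 45133*(-1/2031) = -45133/2031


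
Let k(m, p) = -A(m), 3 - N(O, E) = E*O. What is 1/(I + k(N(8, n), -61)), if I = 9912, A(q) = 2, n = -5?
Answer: 1/9910 ≈ 0.00010091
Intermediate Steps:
N(O, E) = 3 - E*O
k(m, p) = -2 (k(m, p) = -1*2 = -2)
1/(I + k(N(8, n), -61)) = 1/(9912 - 2) = 1/9910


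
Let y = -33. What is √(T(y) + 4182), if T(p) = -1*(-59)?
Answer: √4241 ≈ 65.123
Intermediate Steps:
T(p) = 59
√(T(y) + 4182) = √(59 + 4182) = √4241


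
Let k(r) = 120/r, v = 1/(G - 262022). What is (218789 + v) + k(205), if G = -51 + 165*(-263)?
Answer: 2740161899523/12524188 ≈ 2.1879e+5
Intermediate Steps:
G = -43446 (G = -51 - 43395 = -43446)
v = -1/305468 (v = 1/(-43446 - 262022) = 1/(-305468) = -1/305468 ≈ -3.2737e-6)
(218789 + v) + k(205) = (218789 - 1/305468) + 120/205 = 66833038251/305468 + 120*(1/205) = 66833038251/305468 + 24/41 = 2740161899523/12524188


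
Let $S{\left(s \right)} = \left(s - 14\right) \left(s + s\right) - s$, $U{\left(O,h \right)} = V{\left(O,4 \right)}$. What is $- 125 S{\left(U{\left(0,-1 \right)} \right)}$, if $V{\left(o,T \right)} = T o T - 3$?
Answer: $-13125$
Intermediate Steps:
$V{\left(o,T \right)} = -3 + o T^{2}$ ($V{\left(o,T \right)} = o T^{2} - 3 = -3 + o T^{2}$)
$U{\left(O,h \right)} = -3 + 16 O$ ($U{\left(O,h \right)} = -3 + O 4^{2} = -3 + O 16 = -3 + 16 O$)
$S{\left(s \right)} = - s + 2 s \left(-14 + s\right)$ ($S{\left(s \right)} = \left(-14 + s\right) 2 s - s = 2 s \left(-14 + s\right) - s = - s + 2 s \left(-14 + s\right)$)
$- 125 S{\left(U{\left(0,-1 \right)} \right)} = - 125 \left(-3 + 16 \cdot 0\right) \left(-29 + 2 \left(-3 + 16 \cdot 0\right)\right) = - 125 \left(-3 + 0\right) \left(-29 + 2 \left(-3 + 0\right)\right) = - 125 \left(- 3 \left(-29 + 2 \left(-3\right)\right)\right) = - 125 \left(- 3 \left(-29 - 6\right)\right) = - 125 \left(\left(-3\right) \left(-35\right)\right) = \left(-125\right) 105 = -13125$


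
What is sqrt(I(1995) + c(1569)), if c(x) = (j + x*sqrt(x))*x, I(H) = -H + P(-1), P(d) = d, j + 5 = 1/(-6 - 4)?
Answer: sqrt(-999790 + 246176100*sqrt(1569))/10 ≈ 9874.3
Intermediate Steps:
j = -51/10 (j = -5 + 1/(-6 - 4) = -5 + 1/(-10) = -5 - 1/10 = -51/10 ≈ -5.1000)
I(H) = -1 - H (I(H) = -H - 1 = -1 - H)
c(x) = x*(-51/10 + x**(3/2)) (c(x) = (-51/10 + x*sqrt(x))*x = (-51/10 + x**(3/2))*x = x*(-51/10 + x**(3/2)))
sqrt(I(1995) + c(1569)) = sqrt((-1 - 1*1995) + (1569**(5/2) - 51/10*1569)) = sqrt((-1 - 1995) + (2461761*sqrt(1569) - 80019/10)) = sqrt(-1996 + (-80019/10 + 2461761*sqrt(1569))) = sqrt(-99979/10 + 2461761*sqrt(1569))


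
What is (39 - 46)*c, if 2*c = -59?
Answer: 413/2 ≈ 206.50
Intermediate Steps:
c = -59/2 (c = (½)*(-59) = -59/2 ≈ -29.500)
(39 - 46)*c = (39 - 46)*(-59/2) = -7*(-59/2) = 413/2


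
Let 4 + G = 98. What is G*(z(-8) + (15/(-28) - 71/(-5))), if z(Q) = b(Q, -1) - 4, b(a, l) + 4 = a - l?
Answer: -8789/70 ≈ -125.56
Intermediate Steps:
G = 94 (G = -4 + 98 = 94)
b(a, l) = -4 + a - l (b(a, l) = -4 + (a - l) = -4 + a - l)
z(Q) = -7 + Q (z(Q) = (-4 + Q - 1*(-1)) - 4 = (-4 + Q + 1) - 4 = (-3 + Q) - 4 = -7 + Q)
G*(z(-8) + (15/(-28) - 71/(-5))) = 94*((-7 - 8) + (15/(-28) - 71/(-5))) = 94*(-15 + (15*(-1/28) - 71*(-1/5))) = 94*(-15 + (-15/28 + 71/5)) = 94*(-15 + 1913/140) = 94*(-187/140) = -8789/70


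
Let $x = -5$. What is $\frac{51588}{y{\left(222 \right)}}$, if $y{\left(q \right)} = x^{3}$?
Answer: $- \frac{51588}{125} \approx -412.7$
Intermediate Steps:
$y{\left(q \right)} = -125$ ($y{\left(q \right)} = \left(-5\right)^{3} = -125$)
$\frac{51588}{y{\left(222 \right)}} = \frac{51588}{-125} = 51588 \left(- \frac{1}{125}\right) = - \frac{51588}{125}$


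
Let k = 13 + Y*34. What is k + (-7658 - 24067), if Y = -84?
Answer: -34568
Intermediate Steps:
k = -2843 (k = 13 - 84*34 = 13 - 2856 = -2843)
k + (-7658 - 24067) = -2843 + (-7658 - 24067) = -2843 - 31725 = -34568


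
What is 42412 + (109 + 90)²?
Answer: 82013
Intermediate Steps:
42412 + (109 + 90)² = 42412 + 199² = 42412 + 39601 = 82013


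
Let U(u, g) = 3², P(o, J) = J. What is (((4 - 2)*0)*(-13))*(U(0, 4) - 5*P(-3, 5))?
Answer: 0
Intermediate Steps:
U(u, g) = 9
(((4 - 2)*0)*(-13))*(U(0, 4) - 5*P(-3, 5)) = (((4 - 2)*0)*(-13))*(9 - 5*5) = ((2*0)*(-13))*(9 - 25) = (0*(-13))*(-16) = 0*(-16) = 0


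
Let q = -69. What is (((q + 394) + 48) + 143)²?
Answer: 266256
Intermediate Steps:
(((q + 394) + 48) + 143)² = (((-69 + 394) + 48) + 143)² = ((325 + 48) + 143)² = (373 + 143)² = 516² = 266256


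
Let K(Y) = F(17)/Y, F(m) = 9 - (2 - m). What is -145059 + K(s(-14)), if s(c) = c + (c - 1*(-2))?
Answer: -1885779/13 ≈ -1.4506e+5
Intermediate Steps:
F(m) = 7 + m (F(m) = 9 + (-2 + m) = 7 + m)
s(c) = 2 + 2*c (s(c) = c + (c + 2) = c + (2 + c) = 2 + 2*c)
K(Y) = 24/Y (K(Y) = (7 + 17)/Y = 24/Y)
-145059 + K(s(-14)) = -145059 + 24/(2 + 2*(-14)) = -145059 + 24/(2 - 28) = -145059 + 24/(-26) = -145059 + 24*(-1/26) = -145059 - 12/13 = -1885779/13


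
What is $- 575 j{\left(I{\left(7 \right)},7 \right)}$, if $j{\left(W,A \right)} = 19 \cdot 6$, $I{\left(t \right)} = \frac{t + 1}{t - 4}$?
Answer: $-65550$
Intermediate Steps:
$I{\left(t \right)} = \frac{1 + t}{-4 + t}$
$j{\left(W,A \right)} = 114$
$- 575 j{\left(I{\left(7 \right)},7 \right)} = \left(-575\right) 114 = -65550$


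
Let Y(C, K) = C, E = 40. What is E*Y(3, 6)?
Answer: 120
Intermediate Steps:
E*Y(3, 6) = 40*3 = 120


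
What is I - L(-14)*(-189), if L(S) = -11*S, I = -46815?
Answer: -17709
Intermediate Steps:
I - L(-14)*(-189) = -46815 - (-11*(-14))*(-189) = -46815 - 154*(-189) = -46815 - 1*(-29106) = -46815 + 29106 = -17709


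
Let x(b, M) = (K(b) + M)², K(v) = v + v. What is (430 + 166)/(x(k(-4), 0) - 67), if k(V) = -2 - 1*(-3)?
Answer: -596/63 ≈ -9.4603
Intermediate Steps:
K(v) = 2*v
k(V) = 1 (k(V) = -2 + 3 = 1)
x(b, M) = (M + 2*b)² (x(b, M) = (2*b + M)² = (M + 2*b)²)
(430 + 166)/(x(k(-4), 0) - 67) = (430 + 166)/((0 + 2*1)² - 67) = 596/((0 + 2)² - 67) = 596/(2² - 67) = 596/(4 - 67) = 596/(-63) = 596*(-1/63) = -596/63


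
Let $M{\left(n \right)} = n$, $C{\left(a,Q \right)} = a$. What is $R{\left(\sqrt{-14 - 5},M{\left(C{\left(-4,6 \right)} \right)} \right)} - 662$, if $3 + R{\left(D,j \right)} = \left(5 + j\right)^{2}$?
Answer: $-664$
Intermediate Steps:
$R{\left(D,j \right)} = -3 + \left(5 + j\right)^{2}$
$R{\left(\sqrt{-14 - 5},M{\left(C{\left(-4,6 \right)} \right)} \right)} - 662 = \left(-3 + \left(5 - 4\right)^{2}\right) - 662 = \left(-3 + 1^{2}\right) - 662 = \left(-3 + 1\right) - 662 = -2 - 662 = -664$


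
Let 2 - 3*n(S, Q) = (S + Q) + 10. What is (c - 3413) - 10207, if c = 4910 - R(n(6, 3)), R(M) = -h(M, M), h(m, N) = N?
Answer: -26147/3 ≈ -8715.7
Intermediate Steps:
n(S, Q) = -8/3 - Q/3 - S/3 (n(S, Q) = ⅔ - ((S + Q) + 10)/3 = ⅔ - ((Q + S) + 10)/3 = ⅔ - (10 + Q + S)/3 = ⅔ + (-10/3 - Q/3 - S/3) = -8/3 - Q/3 - S/3)
R(M) = -M
c = 14713/3 (c = 4910 - (-1)*(-8/3 - ⅓*3 - ⅓*6) = 4910 - (-1)*(-8/3 - 1 - 2) = 4910 - (-1)*(-17)/3 = 4910 - 1*17/3 = 4910 - 17/3 = 14713/3 ≈ 4904.3)
(c - 3413) - 10207 = (14713/3 - 3413) - 10207 = 4474/3 - 10207 = -26147/3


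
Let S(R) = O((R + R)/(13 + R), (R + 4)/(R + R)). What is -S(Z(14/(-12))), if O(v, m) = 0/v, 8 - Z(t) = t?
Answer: 0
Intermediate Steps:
Z(t) = 8 - t
O(v, m) = 0
S(R) = 0
-S(Z(14/(-12))) = -1*0 = 0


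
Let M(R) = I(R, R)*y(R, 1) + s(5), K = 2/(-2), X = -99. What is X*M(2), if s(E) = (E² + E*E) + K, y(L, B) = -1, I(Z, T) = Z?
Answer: -4653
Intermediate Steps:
K = -1 (K = 2*(-½) = -1)
s(E) = -1 + 2*E² (s(E) = (E² + E*E) - 1 = (E² + E²) - 1 = 2*E² - 1 = -1 + 2*E²)
M(R) = 49 - R (M(R) = R*(-1) + (-1 + 2*5²) = -R + (-1 + 2*25) = -R + (-1 + 50) = -R + 49 = 49 - R)
X*M(2) = -99*(49 - 1*2) = -99*(49 - 2) = -99*47 = -4653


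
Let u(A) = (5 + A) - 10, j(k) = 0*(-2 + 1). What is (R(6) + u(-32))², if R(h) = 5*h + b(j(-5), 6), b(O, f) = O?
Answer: 49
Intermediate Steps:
j(k) = 0 (j(k) = 0*(-1) = 0)
u(A) = -5 + A
R(h) = 5*h (R(h) = 5*h + 0 = 5*h)
(R(6) + u(-32))² = (5*6 + (-5 - 32))² = (30 - 37)² = (-7)² = 49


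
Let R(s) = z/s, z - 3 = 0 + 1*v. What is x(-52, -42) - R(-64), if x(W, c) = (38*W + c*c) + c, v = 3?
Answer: -8125/32 ≈ -253.91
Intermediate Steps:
x(W, c) = c + c² + 38*W (x(W, c) = (38*W + c²) + c = (c² + 38*W) + c = c + c² + 38*W)
z = 6 (z = 3 + (0 + 1*3) = 3 + (0 + 3) = 3 + 3 = 6)
R(s) = 6/s
x(-52, -42) - R(-64) = (-42 + (-42)² + 38*(-52)) - 6/(-64) = (-42 + 1764 - 1976) - 6*(-1)/64 = -254 - 1*(-3/32) = -254 + 3/32 = -8125/32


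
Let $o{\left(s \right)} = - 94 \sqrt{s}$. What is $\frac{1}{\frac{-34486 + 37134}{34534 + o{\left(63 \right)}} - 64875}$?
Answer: $- \frac{9666691901621}{627125895548373113} - \frac{93342 \sqrt{7}}{627125895548373113} \approx -1.5414 \cdot 10^{-5}$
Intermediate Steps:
$\frac{1}{\frac{-34486 + 37134}{34534 + o{\left(63 \right)}} - 64875} = \frac{1}{\frac{-34486 + 37134}{34534 - 94 \sqrt{63}} - 64875} = \frac{1}{\frac{2648}{34534 - 94 \cdot 3 \sqrt{7}} - 64875} = \frac{1}{\frac{2648}{34534 - 282 \sqrt{7}} - 64875} = \frac{1}{-64875 + \frac{2648}{34534 - 282 \sqrt{7}}}$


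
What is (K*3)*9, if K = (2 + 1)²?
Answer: 243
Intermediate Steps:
K = 9 (K = 3² = 9)
(K*3)*9 = (9*3)*9 = 27*9 = 243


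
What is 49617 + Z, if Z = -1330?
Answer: 48287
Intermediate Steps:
49617 + Z = 49617 - 1330 = 48287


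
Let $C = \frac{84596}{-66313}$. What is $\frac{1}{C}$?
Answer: $- \frac{66313}{84596} \approx -0.78388$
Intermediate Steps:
$C = - \frac{84596}{66313}$ ($C = 84596 \left(- \frac{1}{66313}\right) = - \frac{84596}{66313} \approx -1.2757$)
$\frac{1}{C} = \frac{1}{- \frac{84596}{66313}} = - \frac{66313}{84596}$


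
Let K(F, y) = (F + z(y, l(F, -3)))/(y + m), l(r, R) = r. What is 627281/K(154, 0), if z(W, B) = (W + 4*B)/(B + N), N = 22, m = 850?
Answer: 213275540/63 ≈ 3.3853e+6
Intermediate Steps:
z(W, B) = (W + 4*B)/(22 + B) (z(W, B) = (W + 4*B)/(B + 22) = (W + 4*B)/(22 + B))
K(F, y) = (F + (y + 4*F)/(22 + F))/(850 + y) (K(F, y) = (F + (y + 4*F)/(22 + F))/(y + 850) = (F + (y + 4*F)/(22 + F))/(850 + y))
627281/K(154, 0) = 627281/(((0 + 4*154 + 154*(22 + 154))/((22 + 154)*(850 + 0)))) = 627281/(((0 + 616 + 154*176)/(176*850))) = 627281/(((1/176)*(1/850)*(0 + 616 + 27104))) = 627281/(((1/176)*(1/850)*27720)) = 627281/(63/340) = 627281*(340/63) = 213275540/63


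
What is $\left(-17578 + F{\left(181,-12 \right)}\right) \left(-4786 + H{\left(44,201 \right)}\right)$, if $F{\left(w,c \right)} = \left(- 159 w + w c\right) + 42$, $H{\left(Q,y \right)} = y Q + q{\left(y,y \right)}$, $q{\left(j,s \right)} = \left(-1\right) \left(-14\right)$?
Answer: $-197439064$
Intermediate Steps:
$q{\left(j,s \right)} = 14$
$H{\left(Q,y \right)} = 14 + Q y$ ($H{\left(Q,y \right)} = y Q + 14 = Q y + 14 = 14 + Q y$)
$F{\left(w,c \right)} = 42 - 159 w + c w$ ($F{\left(w,c \right)} = \left(- 159 w + c w\right) + 42 = 42 - 159 w + c w$)
$\left(-17578 + F{\left(181,-12 \right)}\right) \left(-4786 + H{\left(44,201 \right)}\right) = \left(-17578 - 30909\right) \left(-4786 + \left(14 + 44 \cdot 201\right)\right) = \left(-17578 - 30909\right) \left(-4786 + \left(14 + 8844\right)\right) = \left(-17578 - 30909\right) \left(-4786 + 8858\right) = \left(-48487\right) 4072 = -197439064$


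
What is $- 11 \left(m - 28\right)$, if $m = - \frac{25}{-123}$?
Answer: $\frac{37609}{123} \approx 305.76$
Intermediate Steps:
$m = \frac{25}{123}$ ($m = \left(-25\right) \left(- \frac{1}{123}\right) = \frac{25}{123} \approx 0.20325$)
$- 11 \left(m - 28\right) = - 11 \left(\frac{25}{123} - 28\right) = \left(-11\right) \left(- \frac{3419}{123}\right) = \frac{37609}{123}$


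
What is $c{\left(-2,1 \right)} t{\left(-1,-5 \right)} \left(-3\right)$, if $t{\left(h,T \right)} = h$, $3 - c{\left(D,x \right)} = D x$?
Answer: $15$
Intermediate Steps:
$c{\left(D,x \right)} = 3 - D x$
$c{\left(-2,1 \right)} t{\left(-1,-5 \right)} \left(-3\right) = \left(3 - \left(-2\right) 1\right) \left(-1\right) \left(-3\right) = \left(3 + 2\right) \left(-1\right) \left(-3\right) = 5 \left(-1\right) \left(-3\right) = \left(-5\right) \left(-3\right) = 15$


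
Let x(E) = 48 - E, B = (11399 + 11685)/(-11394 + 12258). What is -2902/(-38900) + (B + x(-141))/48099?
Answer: 7990634467/101036759400 ≈ 0.079086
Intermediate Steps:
B = 5771/216 (B = 23084/864 = 23084*(1/864) = 5771/216 ≈ 26.718)
-2902/(-38900) + (B + x(-141))/48099 = -2902/(-38900) + (5771/216 + (48 - 1*(-141)))/48099 = -2902*(-1/38900) + (5771/216 + (48 + 141))*(1/48099) = 1451/19450 + (5771/216 + 189)*(1/48099) = 1451/19450 + (46595/216)*(1/48099) = 1451/19450 + 46595/10389384 = 7990634467/101036759400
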